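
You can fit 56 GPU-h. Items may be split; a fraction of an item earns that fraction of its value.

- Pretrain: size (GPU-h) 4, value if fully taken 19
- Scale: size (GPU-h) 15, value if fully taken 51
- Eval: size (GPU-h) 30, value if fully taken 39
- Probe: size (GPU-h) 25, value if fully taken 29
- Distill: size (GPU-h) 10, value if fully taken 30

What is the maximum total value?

135.1

Rank by value-to-size ratio: Pretrain 19/4≈4.75, Scale 51/15≈3.4, Distill 30/10≈3, Eval 39/30≈1.3, Probe 29/25≈1.16.
Take all of Pretrain (4 GPU-h, value 19) — 52 GPU-h left.
Take all of Scale (15 GPU-h, value 51) — 37 GPU-h left.
Distill: take in full, 10 GPU-h for value 30 — 27 left.
27 GPU-h left: a 27/30 share of Eval gives 39×27/30 = 35.1.
Total value = 135.1.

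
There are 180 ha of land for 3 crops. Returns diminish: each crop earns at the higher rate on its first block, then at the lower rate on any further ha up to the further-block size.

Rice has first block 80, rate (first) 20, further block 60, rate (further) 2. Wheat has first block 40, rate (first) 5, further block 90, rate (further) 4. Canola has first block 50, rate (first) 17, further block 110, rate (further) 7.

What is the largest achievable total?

Rank every tier by rate: Rice/T1 20 > Canola/T1 17 > Canola/T2 7 > Wheat/T1 5 > Wheat/T2 4 > Rice/T2 2.
Rice/T1 (20): +80 — 100 left.
Canola/T1 (17): +50 — 50 left.
Canola/T2: +50 of 110 at 7; pool empty.
Total = 20×80 + 17×50 + 7×50 = 2800.

2800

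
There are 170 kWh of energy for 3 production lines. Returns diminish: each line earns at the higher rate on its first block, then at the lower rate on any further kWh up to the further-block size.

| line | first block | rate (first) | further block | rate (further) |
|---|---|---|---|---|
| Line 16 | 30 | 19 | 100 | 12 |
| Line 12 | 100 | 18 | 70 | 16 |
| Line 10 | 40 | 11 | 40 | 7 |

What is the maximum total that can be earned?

3010

Order all 6 blocks by rate: Line 16/tier1 19 > Line 12/tier1 18 > Line 12/tier2 16 > Line 16/tier2 12 > Line 10/tier1 11 > Line 10/tier2 7.
Line 16 tier1 at 19: fill all 30 → 140 left.
Fill Line 12 tier1 block (100 at 18) → 40 left.
40 remain; put them into Line 12 tier2 at 16.
Total = 19×30 + 18×100 + 16×40 = 3010.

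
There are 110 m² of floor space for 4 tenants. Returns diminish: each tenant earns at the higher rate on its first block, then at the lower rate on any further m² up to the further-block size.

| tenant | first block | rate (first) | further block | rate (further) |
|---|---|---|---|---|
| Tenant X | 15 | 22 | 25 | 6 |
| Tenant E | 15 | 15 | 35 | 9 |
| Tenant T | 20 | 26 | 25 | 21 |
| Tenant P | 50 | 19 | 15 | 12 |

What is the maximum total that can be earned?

2325

Rank every tier by rate: Tenant T/first 26 > Tenant X/first 22 > Tenant T/second 21 > Tenant P/first 19 > Tenant E/first 15 > Tenant P/second 12 > Tenant E/second 9 > Tenant X/second 6.
Tenant T/first (26): +20 → 90 left.
Tenant X/first (22): +15 → 75 left.
Fill Tenant T second block (25 at 21) → 50 left.
Fill Tenant P first block (50 at 19) → 0 left.
Total = 26×20 + 22×15 + 21×25 + 19×50 = 2325.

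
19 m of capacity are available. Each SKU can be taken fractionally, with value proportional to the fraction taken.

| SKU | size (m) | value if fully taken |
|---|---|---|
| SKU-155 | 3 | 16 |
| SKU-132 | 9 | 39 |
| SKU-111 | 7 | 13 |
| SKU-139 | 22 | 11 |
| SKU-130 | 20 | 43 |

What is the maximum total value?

70.05

Rank by value-to-size ratio: SKU-155 16/3≈5.33, SKU-132 39/9≈4.33, SKU-130 43/20≈2.15, SKU-111 13/7≈1.86, SKU-139 11/22≈0.5.
Take all of SKU-155 (3 m, value 16) — 16 m left.
Take all of SKU-132 (9 m, value 39) — 7 m left.
Fill the last 7 m with part of SKU-130: 7/20 of it earns 15.05.
Total value = 70.05.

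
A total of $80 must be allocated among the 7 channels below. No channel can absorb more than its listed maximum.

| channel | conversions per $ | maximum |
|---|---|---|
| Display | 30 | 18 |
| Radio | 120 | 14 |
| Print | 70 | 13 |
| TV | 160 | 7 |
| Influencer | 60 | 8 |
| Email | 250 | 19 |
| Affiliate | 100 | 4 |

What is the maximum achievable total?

Rank by conversions per $: Email 250 > TV 160 > Radio 120 > Affiliate 100 > Print 70 > Influencer 60 > Display 30.
Email takes 19 to reach its cap of 19 → 61 left.
TV: +7 to 7 (cap) → 54 left.
Give Radio 14 to hit its cap of 14 → 40 left.
Give Affiliate 4 to hit its cap of 4 → 36 left.
Print takes 13 to reach its cap of 13 → 23 left.
Influencer takes 8 to reach its cap of 8 → 15 left.
Display: +15 (room for 18) → 15. Pool exhausted.
Total = 30×15 + 120×14 + 70×13 + 160×7 + 60×8 + 250×19 + 100×4 = 9790.

9790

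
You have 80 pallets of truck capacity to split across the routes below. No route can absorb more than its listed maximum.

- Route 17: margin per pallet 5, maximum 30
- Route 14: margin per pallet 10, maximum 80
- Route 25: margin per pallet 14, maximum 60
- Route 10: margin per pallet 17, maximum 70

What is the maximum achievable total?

Rank by margin per pallet: Route 10 17 > Route 25 14 > Route 14 10 > Route 17 5.
Route 10: +70 to 70 (cap) → 10 left.
Route 25: +10 (room for 60) → 10. Pool exhausted.
Total = 14×10 + 17×70 = 1330.

1330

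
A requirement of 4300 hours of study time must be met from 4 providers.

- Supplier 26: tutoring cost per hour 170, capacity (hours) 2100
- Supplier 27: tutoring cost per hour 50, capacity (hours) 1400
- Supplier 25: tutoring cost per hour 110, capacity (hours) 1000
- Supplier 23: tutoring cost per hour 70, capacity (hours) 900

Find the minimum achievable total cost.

Use providers in increasing cost order.
Take 1400 from Supplier 27 at 50 → need 2900 more.
Supplier 23 (70): use full 900 → 2000 hours to go.
Take 1000 from Supplier 25 at 110 → need 1000 more.
Supplier 26 at 170: take 1000 of its 2100 → requirement met.
Cost = 1400×50 + 900×70 + 1000×110 + 1000×170 = 413000.

413000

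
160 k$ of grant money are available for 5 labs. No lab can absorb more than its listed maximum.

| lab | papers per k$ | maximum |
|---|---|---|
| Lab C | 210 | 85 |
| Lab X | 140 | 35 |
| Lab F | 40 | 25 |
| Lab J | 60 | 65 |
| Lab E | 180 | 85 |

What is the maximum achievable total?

Rank by papers per k$: Lab C 210 > Lab E 180 > Lab X 140 > Lab J 60 > Lab F 40.
Give Lab C 85 to hit its cap of 85 ; 75 left.
Lab E has room for 85 but only 75 remain, so it gets 75.
Total = 210×85 + 180×75 = 31350.

31350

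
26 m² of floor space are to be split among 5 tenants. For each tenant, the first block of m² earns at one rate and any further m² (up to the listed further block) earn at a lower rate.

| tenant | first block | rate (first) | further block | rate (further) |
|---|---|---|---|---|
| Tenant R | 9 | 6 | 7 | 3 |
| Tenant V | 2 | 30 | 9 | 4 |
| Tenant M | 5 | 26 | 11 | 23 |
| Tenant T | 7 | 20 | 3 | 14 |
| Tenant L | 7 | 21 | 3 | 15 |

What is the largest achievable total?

610

Treat each block as its own option and order by rate: Tenant V/T1 30 > Tenant M/T1 26 > Tenant M/T2 23 > Tenant L/T1 21 > Tenant T/T1 20 > Tenant L/T2 15 > Tenant T/T2 14 > Tenant R/T1 6 > Tenant V/T2 4 > Tenant R/T2 3.
Fill Tenant V T1 block (2 at 30) — 24 left.
Fill Tenant M T1 block (5 at 26) — 19 left.
Tenant M T2 at 23: fill all 11 — 8 left.
Fill Tenant L T1 block (7 at 21) — 1 left.
Tenant T T1 at 20: only 1 left, fill 1.
Total = 30×2 + 26×5 + 23×11 + 21×7 + 20×1 = 610.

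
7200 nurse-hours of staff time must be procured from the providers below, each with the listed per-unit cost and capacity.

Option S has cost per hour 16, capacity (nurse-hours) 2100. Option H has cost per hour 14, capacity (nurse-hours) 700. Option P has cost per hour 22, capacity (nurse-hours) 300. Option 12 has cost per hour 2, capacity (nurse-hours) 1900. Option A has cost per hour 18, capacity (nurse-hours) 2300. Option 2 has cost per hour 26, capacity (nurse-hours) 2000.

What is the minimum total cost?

93000

Use providers in increasing cost order.
Take 1900 from Option 12 at 2 ; need 5300 more.
Take 700 from Option H at 14 ; need 4600 more.
Option S (16): use full 2100 ; 2500 nurse-hours to go.
Option A (18): use full 2300 ; 200 nurse-hours to go.
Take 200 from Option P at 22 to finish.
Option 2: unused.
Cost = 1900×2 + 700×14 + 2100×16 + 2300×18 + 200×22 = 93000.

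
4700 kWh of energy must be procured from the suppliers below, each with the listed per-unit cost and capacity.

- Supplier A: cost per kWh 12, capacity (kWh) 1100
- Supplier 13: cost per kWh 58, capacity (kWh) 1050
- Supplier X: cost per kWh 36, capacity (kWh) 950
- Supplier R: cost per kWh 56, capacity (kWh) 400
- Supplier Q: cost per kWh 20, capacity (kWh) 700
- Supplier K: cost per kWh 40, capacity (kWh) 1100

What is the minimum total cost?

153900

Fill from the cheapest supplier first.
Take 1100 from Supplier A at 12 → need 3600 more.
Supplier Q at 20: take all 700 kWh → 2900 still needed.
Take 950 from Supplier X at 36 → need 1950 more.
Take 1100 from Supplier K at 40 → need 850 more.
Take 400 from Supplier R at 56 → need 450 more.
Take 450 from Supplier 13 at 58 to finish.
Cost = 1100×12 + 700×20 + 950×36 + 1100×40 + 400×56 + 450×58 = 153900.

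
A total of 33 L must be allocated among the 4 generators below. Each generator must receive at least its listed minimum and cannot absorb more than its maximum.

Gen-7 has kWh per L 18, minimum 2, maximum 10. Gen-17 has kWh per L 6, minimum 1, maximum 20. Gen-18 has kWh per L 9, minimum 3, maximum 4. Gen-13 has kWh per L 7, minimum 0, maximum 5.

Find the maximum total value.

335

Meeting every minimum uses 2+1+3+0 = 6 L, leaving 27.
Rank by kWh per L: Gen-7 18 > Gen-18 9 > Gen-13 7 > Gen-17 6.
Gen-7 takes 8 more to reach its cap of 10 ; 19 left.
Gen-18: +1 to 4 (cap) ; 18 left.
Gen-13 takes 5 more to reach its cap of 5 ; 13 left.
Gen-17: +13 (room for 19) → 14. Pool exhausted.
Total = 18×10 + 6×14 + 9×4 + 7×5 = 335.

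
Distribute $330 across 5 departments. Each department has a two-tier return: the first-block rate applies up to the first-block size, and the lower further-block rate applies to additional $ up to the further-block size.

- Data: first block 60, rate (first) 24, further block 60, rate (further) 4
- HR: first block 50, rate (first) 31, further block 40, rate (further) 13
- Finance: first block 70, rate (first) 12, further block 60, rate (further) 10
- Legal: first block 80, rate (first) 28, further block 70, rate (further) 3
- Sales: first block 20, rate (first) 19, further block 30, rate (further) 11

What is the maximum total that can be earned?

Treat each block as its own option and order by rate: HR/tier1 31 > Legal/tier1 28 > Data/tier1 24 > Sales/tier1 19 > HR/tier2 13 > Finance/tier1 12 > Sales/tier2 11 > Finance/tier2 10 > Data/tier2 4 > Legal/tier2 3.
Fill HR tier1 block (50 at 31) ; 280 left.
Fill Legal tier1 block (80 at 28) ; 200 left.
Data/tier1 (24): +60 ; 140 left.
Sales tier1 at 19: fill all 20 ; 120 left.
HR/tier2 (13): +40 ; 80 left.
Fill Finance tier1 block (70 at 12) ; 10 left.
10 remain; put them into Sales tier2 at 11.
Total = 31×50 + 28×80 + 24×60 + 19×20 + 13×40 + 12×70 + 11×10 = 7080.

7080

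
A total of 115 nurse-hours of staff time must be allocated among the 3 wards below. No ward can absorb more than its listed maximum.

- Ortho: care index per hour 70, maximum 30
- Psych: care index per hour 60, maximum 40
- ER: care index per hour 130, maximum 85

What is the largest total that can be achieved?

Highest care index per hour first: ER 130 > Ortho 70 > Psych 60.
Give ER 85 to hit its cap of 85 → 30 left.
Give Ortho 30 to hit its cap of 30 → 0 left.
Total = 70×30 + 130×85 = 13150.

13150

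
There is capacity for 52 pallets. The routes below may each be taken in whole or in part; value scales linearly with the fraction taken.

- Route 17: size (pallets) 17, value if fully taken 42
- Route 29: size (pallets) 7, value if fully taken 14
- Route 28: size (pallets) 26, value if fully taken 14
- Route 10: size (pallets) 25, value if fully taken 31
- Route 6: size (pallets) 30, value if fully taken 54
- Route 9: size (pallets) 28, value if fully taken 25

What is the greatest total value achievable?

106.4

Sort by value density: Route 17 42/17≈2.47, Route 29 14/7≈2, Route 6 54/30≈1.8, Route 10 31/25≈1.24, Route 9 25/28≈0.893, Route 28 14/26≈0.538.
Route 17: take in full, 17 pallets for value 42 ; 35 left.
All 7 pallets of Route 29 fit (value 14) ; 28 remain.
28 pallets left: a 28/30 share of Route 6 gives 54×28/30 = 50.4.
Total value = 106.4.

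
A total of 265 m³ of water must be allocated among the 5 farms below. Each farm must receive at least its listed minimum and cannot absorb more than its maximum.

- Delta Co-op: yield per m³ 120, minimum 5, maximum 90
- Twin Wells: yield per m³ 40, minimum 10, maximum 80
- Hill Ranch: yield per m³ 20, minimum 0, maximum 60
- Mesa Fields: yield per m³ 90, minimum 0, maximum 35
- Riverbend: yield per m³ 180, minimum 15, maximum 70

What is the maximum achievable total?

Meeting every minimum uses 5+10+0+0+15 = 30 m³, leaving 235.
Order the farms by yield per m³: Riverbend 180 > Delta Co-op 120 > Mesa Fields 90 > Twin Wells 40 > Hill Ranch 20.
Give Riverbend 55 more to hit its cap of 70 ; 180 left.
Delta Co-op takes 85 more to reach its cap of 90 ; 95 left.
Mesa Fields takes 35 more to reach its cap of 35 ; 60 left.
Twin Wells: +60 (room for 70) → 70. Pool exhausted.
Total = 120×90 + 40×70 + 90×35 + 180×70 = 29350.

29350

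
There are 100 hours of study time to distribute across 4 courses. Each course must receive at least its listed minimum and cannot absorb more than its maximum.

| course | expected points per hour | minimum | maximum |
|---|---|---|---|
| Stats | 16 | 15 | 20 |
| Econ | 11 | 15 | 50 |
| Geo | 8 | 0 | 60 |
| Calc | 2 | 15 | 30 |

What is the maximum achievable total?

Meeting every minimum uses 15+15+0+15 = 45 hours, leaving 55.
Rank by expected points per hour: Stats 16 > Econ 11 > Geo 8 > Calc 2.
Stats takes 5 more to reach its cap of 20 → 50 left.
Econ takes 35 more to reach its cap of 50 → 15 left.
Geo has room for 60 more but only 15 remain, so it gets 15.
Total = 16×20 + 11×50 + 8×15 + 2×15 = 1020.

1020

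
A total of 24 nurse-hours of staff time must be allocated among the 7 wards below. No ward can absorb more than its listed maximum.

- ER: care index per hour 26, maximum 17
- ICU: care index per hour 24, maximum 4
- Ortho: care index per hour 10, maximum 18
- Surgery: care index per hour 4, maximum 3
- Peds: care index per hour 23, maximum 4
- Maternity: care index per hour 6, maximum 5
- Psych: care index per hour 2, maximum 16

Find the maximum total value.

607

Rank by care index per hour: ER 26 > ICU 24 > Peds 23 > Ortho 10 > Maternity 6 > Surgery 4 > Psych 2.
ER: +17 to 17 (cap) ; 7 left.
ICU: +4 to 4 (cap) ; 3 left.
Only 3 left; Peds takes them to reach 3.
Total = 26×17 + 24×4 + 23×3 = 607.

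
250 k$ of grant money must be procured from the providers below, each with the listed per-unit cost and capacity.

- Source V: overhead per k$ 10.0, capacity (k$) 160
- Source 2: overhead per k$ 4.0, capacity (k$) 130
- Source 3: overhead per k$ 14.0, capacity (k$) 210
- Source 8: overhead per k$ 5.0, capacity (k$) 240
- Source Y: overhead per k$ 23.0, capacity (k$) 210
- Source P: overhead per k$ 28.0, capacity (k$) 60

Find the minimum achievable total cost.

Cheapest first:
Take 130 from Source 2 at 4.0 → need 120 more.
Source 8 at 5.0: take 120 of its 240 → requirement met.
Source V, Source 3, Source Y, Source P: unused.
Cost = 130×4.0 + 120×5.0 = 1120.

1120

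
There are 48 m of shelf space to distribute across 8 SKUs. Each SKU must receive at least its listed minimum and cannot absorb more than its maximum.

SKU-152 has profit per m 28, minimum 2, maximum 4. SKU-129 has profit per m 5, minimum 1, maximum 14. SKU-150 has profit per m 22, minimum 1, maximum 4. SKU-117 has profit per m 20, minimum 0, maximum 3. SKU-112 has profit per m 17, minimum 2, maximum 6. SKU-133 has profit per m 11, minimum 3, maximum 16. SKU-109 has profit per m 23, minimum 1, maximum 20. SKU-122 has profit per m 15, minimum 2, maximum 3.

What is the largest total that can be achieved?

949

Meeting every minimum uses 2+1+1+0+2+3+1+2 = 12 m, leaving 36.
Rank by profit per m: SKU-152 28 > SKU-109 23 > SKU-150 22 > SKU-117 20 > SKU-112 17 > SKU-122 15 > SKU-133 11 > SKU-129 5.
SKU-152 takes 2 more to reach its cap of 4 — 34 left.
SKU-109: +19 to 20 (cap) — 15 left.
SKU-150: +3 to 4 (cap) — 12 left.
SKU-117: +3 to 3 (cap) — 9 left.
Give SKU-112 4 more to hit its cap of 6 — 5 left.
SKU-122: +1 to 3 (cap) — 4 left.
SKU-133: +4 (room for 13) → 7. Pool exhausted.
Total = 28×4 + 5×1 + 22×4 + 20×3 + 17×6 + 11×7 + 23×20 + 15×3 = 949.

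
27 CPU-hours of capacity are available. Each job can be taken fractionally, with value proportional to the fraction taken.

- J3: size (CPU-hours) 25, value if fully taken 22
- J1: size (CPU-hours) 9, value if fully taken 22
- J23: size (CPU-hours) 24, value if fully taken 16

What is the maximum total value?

Sort by value density: J1 22/9≈2.44, J3 22/25≈0.88, J23 16/24≈0.667.
Take all of J1 (9 CPU-hours, value 22) → 18 CPU-hours left.
18 CPU-hours left: a 18/25 share of J3 gives 22×18/25 = 15.84.
Total value = 37.84.

37.84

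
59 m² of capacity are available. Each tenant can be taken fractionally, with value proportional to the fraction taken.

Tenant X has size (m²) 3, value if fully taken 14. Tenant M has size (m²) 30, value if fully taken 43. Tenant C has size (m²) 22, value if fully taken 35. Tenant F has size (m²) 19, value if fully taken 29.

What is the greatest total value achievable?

Sort by value density: Tenant X 14/3≈4.67, Tenant C 35/22≈1.59, Tenant F 29/19≈1.53, Tenant M 43/30≈1.43.
All 3 m² of Tenant X fit (value 14) → 56 remain.
Tenant C: take in full, 22 m² for value 35 → 34 left.
Take all of Tenant F (19 m², value 29) → 15 m² left.
15 m² left: a 15/30 share of Tenant M gives 43×15/30 = 21.5.
Total value = 99.5.

99.5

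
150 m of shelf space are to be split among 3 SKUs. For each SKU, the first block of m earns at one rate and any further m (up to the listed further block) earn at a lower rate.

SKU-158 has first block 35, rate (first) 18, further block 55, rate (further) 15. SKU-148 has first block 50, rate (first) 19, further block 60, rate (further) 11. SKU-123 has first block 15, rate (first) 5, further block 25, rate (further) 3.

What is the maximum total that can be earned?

2515

Treat each block as its own option and order by rate: SKU-148/first 19 > SKU-158/first 18 > SKU-158/second 15 > SKU-148/second 11 > SKU-123/first 5 > SKU-123/second 3.
SKU-148 first at 19: fill all 50 → 100 left.
SKU-158 first at 18: fill all 35 → 65 left.
SKU-158 second at 15: fill all 55 → 10 left.
10 remain; put them into SKU-148 second at 11.
Total = 19×50 + 18×35 + 15×55 + 11×10 = 2515.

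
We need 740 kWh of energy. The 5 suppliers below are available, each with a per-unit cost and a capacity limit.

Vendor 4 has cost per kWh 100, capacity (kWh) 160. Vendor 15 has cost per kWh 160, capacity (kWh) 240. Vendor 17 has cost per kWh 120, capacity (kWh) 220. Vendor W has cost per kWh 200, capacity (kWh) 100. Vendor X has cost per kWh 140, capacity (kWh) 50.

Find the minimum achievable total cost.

Use suppliers in increasing cost order.
Vendor 4 at 100: take all 160 kWh ; 580 still needed.
Vendor 17 at 120: take all 220 kWh ; 360 still needed.
Vendor X (140): use full 50 ; 310 kWh to go.
Vendor 15 at 160: take all 240 kWh ; 70 still needed.
Vendor W at 200: take 70 of its 100 ; requirement met.
Cost = 160×100 + 220×120 + 50×140 + 240×160 + 70×200 = 101800.

101800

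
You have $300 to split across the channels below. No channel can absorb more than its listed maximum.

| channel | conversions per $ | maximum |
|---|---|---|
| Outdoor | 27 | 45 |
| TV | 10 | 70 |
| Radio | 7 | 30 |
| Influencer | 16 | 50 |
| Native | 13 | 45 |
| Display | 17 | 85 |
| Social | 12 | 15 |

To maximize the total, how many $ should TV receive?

Highest conversions per $ first: Outdoor 27 > Display 17 > Influencer 16 > Native 13 > Social 12 > TV 10 > Radio 7.
Give Outdoor 45 to hit its cap of 45 → 255 left.
Give Display 85 to hit its cap of 85 → 170 left.
Give Influencer 50 to hit its cap of 50 → 120 left.
Native takes 45 to reach its cap of 45 → 75 left.
Social: +15 to 15 (cap) → 60 left.
Only 60 left; TV takes them to reach 60.

60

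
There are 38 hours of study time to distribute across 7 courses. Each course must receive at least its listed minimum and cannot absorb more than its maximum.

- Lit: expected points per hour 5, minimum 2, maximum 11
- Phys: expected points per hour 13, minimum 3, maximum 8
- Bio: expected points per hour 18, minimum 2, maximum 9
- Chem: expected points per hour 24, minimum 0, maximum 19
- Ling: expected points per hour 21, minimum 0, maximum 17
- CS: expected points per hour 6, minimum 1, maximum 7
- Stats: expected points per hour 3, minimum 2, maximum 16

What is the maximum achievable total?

Meeting every minimum uses 2+3+2+0+0+1+2 = 10 hours, leaving 28.
Rank by expected points per hour: Chem 24 > Ling 21 > Bio 18 > Phys 13 > CS 6 > Lit 5 > Stats 3.
Give Chem 19 more to hit its cap of 19 ; 9 left.
Ling: +9 (room for 17) → 9. Pool exhausted.
Total = 5×2 + 13×3 + 18×2 + 24×19 + 21×9 + 6×1 + 3×2 = 742.

742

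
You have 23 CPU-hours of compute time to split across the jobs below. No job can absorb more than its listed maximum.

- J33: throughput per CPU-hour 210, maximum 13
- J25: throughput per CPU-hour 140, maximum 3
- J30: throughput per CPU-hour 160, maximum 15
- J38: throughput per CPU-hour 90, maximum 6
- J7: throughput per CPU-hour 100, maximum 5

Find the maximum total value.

4330

Order the jobs by throughput per CPU-hour: J33 210 > J30 160 > J25 140 > J7 100 > J38 90.
J33 takes 13 to reach its cap of 13 → 10 left.
J30 has room for 15 but only 10 remain, so it gets 10.
Total = 210×13 + 160×10 = 4330.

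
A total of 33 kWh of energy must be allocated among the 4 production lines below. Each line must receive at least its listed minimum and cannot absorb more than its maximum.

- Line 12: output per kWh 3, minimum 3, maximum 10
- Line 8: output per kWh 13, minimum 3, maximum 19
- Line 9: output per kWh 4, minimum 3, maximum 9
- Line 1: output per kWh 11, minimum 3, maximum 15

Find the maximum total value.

Meeting every minimum uses 3+3+3+3 = 12 kWh, leaving 21.
Highest output per kWh first: Line 8 13 > Line 1 11 > Line 9 4 > Line 12 3.
Line 8: +16 to 19 (cap) — 5 left.
Line 1: +5 (room for 12) → 8. Pool exhausted.
Total = 3×3 + 13×19 + 4×3 + 11×8 = 356.

356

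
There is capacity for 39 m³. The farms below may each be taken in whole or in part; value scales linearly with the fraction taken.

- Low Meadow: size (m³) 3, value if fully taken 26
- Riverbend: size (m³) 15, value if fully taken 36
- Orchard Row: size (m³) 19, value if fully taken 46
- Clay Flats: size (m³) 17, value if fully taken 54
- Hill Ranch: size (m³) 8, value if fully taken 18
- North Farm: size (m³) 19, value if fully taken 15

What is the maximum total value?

Best value per unit of size first: Low Meadow 26/3≈8.67, Clay Flats 54/17≈3.18, Orchard Row 46/19≈2.42, Riverbend 36/15≈2.4, Hill Ranch 18/8≈2.25, North Farm 15/19≈0.789.
Low Meadow: take in full, 3 m³ for value 26 → 36 left.
Clay Flats: take in full, 17 m³ for value 54 → 19 left.
Orchard Row: take in full, 19 m³ for value 46 → 0 left.
Total value = 126.

126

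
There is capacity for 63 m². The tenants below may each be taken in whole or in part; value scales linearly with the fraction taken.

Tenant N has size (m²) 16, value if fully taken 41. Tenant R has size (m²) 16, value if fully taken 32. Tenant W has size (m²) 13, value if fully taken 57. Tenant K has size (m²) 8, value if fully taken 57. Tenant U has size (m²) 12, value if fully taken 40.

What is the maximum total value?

Sort by value density: Tenant K 57/8≈7.12, Tenant W 57/13≈4.38, Tenant U 40/12≈3.33, Tenant N 41/16≈2.56, Tenant R 32/16≈2.
All 8 m² of Tenant K fit (value 57) — 55 remain.
Take all of Tenant W (13 m², value 57) — 42 m² left.
All 12 m² of Tenant U fit (value 40) — 30 remain.
Take all of Tenant N (16 m², value 41) — 14 m² left.
Fill the last 14 m² with part of Tenant R: 14/16 of it earns 28.
Total value = 223.

223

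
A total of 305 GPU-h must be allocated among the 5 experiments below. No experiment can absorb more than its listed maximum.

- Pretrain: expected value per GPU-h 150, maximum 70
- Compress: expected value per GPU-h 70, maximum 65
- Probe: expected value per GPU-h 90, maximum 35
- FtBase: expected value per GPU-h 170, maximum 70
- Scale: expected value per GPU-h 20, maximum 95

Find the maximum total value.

31400

Rank by expected value per GPU-h: FtBase 170 > Pretrain 150 > Probe 90 > Compress 70 > Scale 20.
FtBase takes 70 to reach its cap of 70 — 235 left.
Pretrain takes 70 to reach its cap of 70 — 165 left.
Probe: +35 to 35 (cap) — 130 left.
Compress: +65 to 65 (cap) — 65 left.
Only 65 left; Scale takes them to reach 65.
Total = 150×70 + 70×65 + 90×35 + 170×70 + 20×65 = 31400.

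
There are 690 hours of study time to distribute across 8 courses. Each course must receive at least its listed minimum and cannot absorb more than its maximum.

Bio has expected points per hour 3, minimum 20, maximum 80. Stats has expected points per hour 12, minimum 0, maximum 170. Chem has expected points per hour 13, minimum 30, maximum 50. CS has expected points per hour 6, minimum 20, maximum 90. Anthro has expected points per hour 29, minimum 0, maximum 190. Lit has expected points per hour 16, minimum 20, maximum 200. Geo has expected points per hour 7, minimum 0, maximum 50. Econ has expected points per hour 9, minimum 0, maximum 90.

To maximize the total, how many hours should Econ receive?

40

Meeting every minimum uses 20+0+30+20+0+20+0+0 = 90 hours, leaving 600.
Order the courses by expected points per hour: Anthro 29 > Lit 16 > Chem 13 > Stats 12 > Econ 9 > Geo 7 > CS 6 > Bio 3.
Give Anthro 190 more to hit its cap of 190 — 410 left.
Lit takes 180 more to reach its cap of 200 — 230 left.
Give Chem 20 more to hit its cap of 50 — 210 left.
Stats: +170 to 170 (cap) — 40 left.
Only 40 left; Econ takes them to reach 40.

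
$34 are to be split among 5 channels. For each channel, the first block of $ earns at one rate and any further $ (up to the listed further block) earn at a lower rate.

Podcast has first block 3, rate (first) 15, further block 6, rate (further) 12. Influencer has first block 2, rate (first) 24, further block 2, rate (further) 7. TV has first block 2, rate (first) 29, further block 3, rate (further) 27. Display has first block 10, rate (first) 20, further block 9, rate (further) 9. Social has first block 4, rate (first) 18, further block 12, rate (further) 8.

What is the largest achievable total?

Rank every tier by rate: TV/tier1 29 > TV/tier2 27 > Influencer/tier1 24 > Display/tier1 20 > Social/tier1 18 > Podcast/tier1 15 > Podcast/tier2 12 > Display/tier2 9 > Social/tier2 8 > Influencer/tier2 7.
TV/tier1 (29): +2 → 32 left.
Fill TV tier2 block (3 at 27) → 29 left.
Influencer tier1 at 24: fill all 2 → 27 left.
Display tier1 at 20: fill all 10 → 17 left.
Social tier1 at 18: fill all 4 → 13 left.
Fill Podcast tier1 block (3 at 15) → 10 left.
Podcast tier2 at 12: fill all 6 → 4 left.
4 remain; put them into Display tier2 at 9.
Total = 29×2 + 27×3 + 24×2 + 20×10 + 18×4 + 15×3 + 12×6 + 9×4 = 612.

612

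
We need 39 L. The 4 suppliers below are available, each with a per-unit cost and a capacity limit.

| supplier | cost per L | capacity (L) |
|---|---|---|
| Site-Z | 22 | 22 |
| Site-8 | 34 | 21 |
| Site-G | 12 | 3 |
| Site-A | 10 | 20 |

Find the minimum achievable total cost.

588

Cheapest first:
Take 20 from Site-A at 10 → need 19 more.
Take 3 from Site-G at 12 → need 16 more.
Take 16 from Site-Z at 22 to finish.
Site-8: unused.
Cost = 20×10 + 3×12 + 16×22 = 588.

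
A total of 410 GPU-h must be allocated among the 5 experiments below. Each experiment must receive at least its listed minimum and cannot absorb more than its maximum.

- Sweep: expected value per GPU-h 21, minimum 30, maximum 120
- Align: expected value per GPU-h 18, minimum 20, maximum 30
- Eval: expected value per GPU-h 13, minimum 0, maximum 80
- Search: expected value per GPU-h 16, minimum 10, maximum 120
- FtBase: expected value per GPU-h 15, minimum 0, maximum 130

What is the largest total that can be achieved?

7060

Meeting every minimum uses 30+20+0+10+0 = 60 GPU-h, leaving 350.
Highest expected value per GPU-h first: Sweep 21 > Align 18 > Search 16 > FtBase 15 > Eval 13.
Sweep: +90 to 120 (cap) — 260 left.
Align: +10 to 30 (cap) — 250 left.
Search: +110 to 120 (cap) — 140 left.
Give FtBase 130 more to hit its cap of 130 — 10 left.
Only 10 left; Eval takes them to reach 10.
Total = 21×120 + 18×30 + 13×10 + 16×120 + 15×130 = 7060.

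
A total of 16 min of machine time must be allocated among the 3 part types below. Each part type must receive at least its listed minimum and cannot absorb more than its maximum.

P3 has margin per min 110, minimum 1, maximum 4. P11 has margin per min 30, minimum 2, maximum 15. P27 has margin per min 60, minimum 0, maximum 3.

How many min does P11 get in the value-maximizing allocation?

Meeting every minimum uses 1+2+0 = 3 min, leaving 13.
Highest margin per min first: P3 110 > P27 60 > P11 30.
Give P3 3 more to hit its cap of 4 — 10 left.
P27: +3 to 3 (cap) — 7 left.
Only 7 left; P11 takes them to reach 9.

9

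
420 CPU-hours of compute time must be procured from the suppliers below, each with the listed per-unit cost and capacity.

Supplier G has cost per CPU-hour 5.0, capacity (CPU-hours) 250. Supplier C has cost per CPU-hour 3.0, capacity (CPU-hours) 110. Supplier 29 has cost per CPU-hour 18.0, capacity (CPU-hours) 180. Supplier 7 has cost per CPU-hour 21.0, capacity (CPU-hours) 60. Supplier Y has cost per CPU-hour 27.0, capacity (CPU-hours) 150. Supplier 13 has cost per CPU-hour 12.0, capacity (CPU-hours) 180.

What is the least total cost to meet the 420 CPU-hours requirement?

Use suppliers in increasing cost order.
Supplier C at 3.0: take all 110 CPU-hours → 310 still needed.
Take 250 from Supplier G at 5.0 → need 60 more.
Supplier 13 at 12.0: take 60 of its 180 → requirement met.
Supplier 29, Supplier 7, Supplier Y: unused.
Cost = 110×3.0 + 250×5.0 + 60×12.0 = 2300.

2300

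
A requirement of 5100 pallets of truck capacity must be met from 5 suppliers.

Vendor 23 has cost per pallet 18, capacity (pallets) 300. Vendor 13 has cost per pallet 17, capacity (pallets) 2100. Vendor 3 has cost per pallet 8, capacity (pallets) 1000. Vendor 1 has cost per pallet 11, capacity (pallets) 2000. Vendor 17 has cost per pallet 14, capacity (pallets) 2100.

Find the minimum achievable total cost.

Cheapest first:
Vendor 3 at 8: take all 1000 pallets → 4100 still needed.
Vendor 1 (11): use full 2000 → 2100 pallets to go.
Vendor 17 at 14: take all 2100 pallets → 0 still needed.
Vendor 13, Vendor 23: unused.
Cost = 1000×8 + 2000×11 + 2100×14 = 59400.

59400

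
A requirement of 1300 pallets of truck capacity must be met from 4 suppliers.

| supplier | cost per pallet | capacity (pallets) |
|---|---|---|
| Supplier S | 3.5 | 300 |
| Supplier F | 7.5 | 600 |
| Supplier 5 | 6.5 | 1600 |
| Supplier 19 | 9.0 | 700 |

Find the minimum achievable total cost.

7550

Fill from the cheapest supplier first.
Supplier S at 3.5: take all 300 pallets ; 1000 still needed.
Supplier 5 (6.5): take the remaining 1000 ; done.
Supplier F, Supplier 19: unused.
Cost = 300×3.5 + 1000×6.5 = 7550.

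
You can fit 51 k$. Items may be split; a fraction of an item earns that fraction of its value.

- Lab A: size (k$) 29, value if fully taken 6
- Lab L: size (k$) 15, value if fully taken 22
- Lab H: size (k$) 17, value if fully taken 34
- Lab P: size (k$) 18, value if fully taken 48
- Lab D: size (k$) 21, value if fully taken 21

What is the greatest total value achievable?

Rank by value-to-size ratio: Lab P 48/18≈2.67, Lab H 34/17≈2, Lab L 22/15≈1.47, Lab D 21/21≈1, Lab A 6/29≈0.207.
Lab P: take in full, 18 k$ for value 48 → 33 left.
All 17 k$ of Lab H fit (value 34) → 16 remain.
Lab L: take in full, 15 k$ for value 22 → 1 left.
Only 1 k$ remain; take 1/21 of Lab D for value 21×1/21 = 1.
Total value = 105.

105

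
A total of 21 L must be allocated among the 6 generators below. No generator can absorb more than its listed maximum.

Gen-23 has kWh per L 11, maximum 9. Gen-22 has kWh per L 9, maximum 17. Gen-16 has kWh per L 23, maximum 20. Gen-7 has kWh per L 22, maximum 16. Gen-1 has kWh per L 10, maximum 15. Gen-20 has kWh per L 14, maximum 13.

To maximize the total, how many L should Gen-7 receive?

1

Highest kWh per L first: Gen-16 23 > Gen-7 22 > Gen-20 14 > Gen-23 11 > Gen-1 10 > Gen-22 9.
Gen-16 takes 20 to reach its cap of 20 — 1 left.
Only 1 left; Gen-7 takes them to reach 1.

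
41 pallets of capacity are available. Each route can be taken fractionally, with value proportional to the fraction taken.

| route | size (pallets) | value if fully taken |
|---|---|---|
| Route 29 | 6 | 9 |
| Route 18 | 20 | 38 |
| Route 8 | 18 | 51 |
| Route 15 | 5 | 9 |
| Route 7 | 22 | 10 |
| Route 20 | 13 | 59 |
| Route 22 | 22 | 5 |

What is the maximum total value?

Rank by value-to-size ratio: Route 20 59/13≈4.54, Route 8 51/18≈2.83, Route 18 38/20≈1.9, Route 15 9/5≈1.8, Route 29 9/6≈1.5, Route 7 10/22≈0.455, Route 22 5/22≈0.227.
Route 20: take in full, 13 pallets for value 59 → 28 left.
Take all of Route 8 (18 pallets, value 51) → 10 pallets left.
Only 10 pallets remain; take 10/20 of Route 18 for value 38×10/20 = 19.
Total value = 129.

129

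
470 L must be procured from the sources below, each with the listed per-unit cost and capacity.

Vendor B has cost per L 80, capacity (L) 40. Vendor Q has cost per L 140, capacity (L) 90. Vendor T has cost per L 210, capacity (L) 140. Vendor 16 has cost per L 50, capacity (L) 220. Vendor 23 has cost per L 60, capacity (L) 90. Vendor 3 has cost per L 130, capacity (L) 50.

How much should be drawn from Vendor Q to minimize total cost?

Fill from the cheapest source first.
Vendor 16 (50): use full 220 — 250 L to go.
Vendor 23 at 60: take all 90 L — 160 still needed.
Vendor B (80): use full 40 — 120 L to go.
Vendor 3 at 130: take all 50 L — 70 still needed.
Vendor Q at 140: take 70 of its 90 — requirement met.
Vendor T: unused.

70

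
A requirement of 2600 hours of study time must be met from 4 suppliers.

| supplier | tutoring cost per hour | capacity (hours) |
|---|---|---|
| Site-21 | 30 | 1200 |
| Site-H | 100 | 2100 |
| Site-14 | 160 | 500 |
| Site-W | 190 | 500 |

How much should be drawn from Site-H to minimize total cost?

1400

Use suppliers in increasing cost order.
Take 1200 from Site-21 at 30 — need 1400 more.
Site-H (100): take the remaining 1400 — done.
Site-14, Site-W: unused.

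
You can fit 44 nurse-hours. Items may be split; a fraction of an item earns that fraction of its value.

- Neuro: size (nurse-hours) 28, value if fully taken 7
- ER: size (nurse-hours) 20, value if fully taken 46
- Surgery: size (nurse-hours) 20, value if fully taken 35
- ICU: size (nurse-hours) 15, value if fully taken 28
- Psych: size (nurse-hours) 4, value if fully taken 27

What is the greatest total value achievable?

109.75

Sort by value density: Psych 27/4≈6.75, ER 46/20≈2.3, ICU 28/15≈1.87, Surgery 35/20≈1.75, Neuro 7/28≈0.25.
All 4 nurse-hours of Psych fit (value 27) — 40 remain.
All 20 nurse-hours of ER fit (value 46) — 20 remain.
Take all of ICU (15 nurse-hours, value 28) — 5 nurse-hours left.
5 nurse-hours left: a 5/20 share of Surgery gives 35×5/20 = 8.75.
Total value = 109.75.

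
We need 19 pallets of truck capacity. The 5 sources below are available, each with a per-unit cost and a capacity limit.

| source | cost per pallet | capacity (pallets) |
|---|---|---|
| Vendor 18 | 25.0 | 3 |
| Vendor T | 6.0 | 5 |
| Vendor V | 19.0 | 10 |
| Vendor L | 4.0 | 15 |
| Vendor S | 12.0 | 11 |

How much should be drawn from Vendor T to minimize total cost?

4

Use sources in increasing cost order.
Vendor L (4.0): use full 15 ; 4 pallets to go.
Take 4 from Vendor T at 6.0 to finish.
Vendor S, Vendor V, Vendor 18: unused.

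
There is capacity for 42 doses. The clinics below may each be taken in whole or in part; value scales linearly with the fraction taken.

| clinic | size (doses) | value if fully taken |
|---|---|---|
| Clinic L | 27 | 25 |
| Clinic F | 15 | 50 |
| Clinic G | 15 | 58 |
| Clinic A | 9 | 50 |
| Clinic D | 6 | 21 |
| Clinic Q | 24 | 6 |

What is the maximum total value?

Sort by value density: Clinic A 50/9≈5.56, Clinic G 58/15≈3.87, Clinic D 21/6≈3.5, Clinic F 50/15≈3.33, Clinic L 25/27≈0.926, Clinic Q 6/24≈0.25.
All 9 doses of Clinic A fit (value 50) → 33 remain.
All 15 doses of Clinic G fit (value 58) → 18 remain.
All 6 doses of Clinic D fit (value 21) → 12 remain.
12 doses left: a 12/15 share of Clinic F gives 50×12/15 = 40.
Total value = 169.

169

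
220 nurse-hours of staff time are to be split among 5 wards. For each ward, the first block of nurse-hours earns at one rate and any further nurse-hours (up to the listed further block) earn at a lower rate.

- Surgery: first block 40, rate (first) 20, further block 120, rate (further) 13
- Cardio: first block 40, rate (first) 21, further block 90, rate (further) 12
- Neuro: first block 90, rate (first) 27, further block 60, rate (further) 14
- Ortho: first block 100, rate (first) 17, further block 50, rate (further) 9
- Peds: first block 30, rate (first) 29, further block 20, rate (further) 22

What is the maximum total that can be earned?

5380

Treat each block as its own option and order by rate: Peds/T1 29 > Neuro/T1 27 > Peds/T2 22 > Cardio/T1 21 > Surgery/T1 20 > Ortho/T1 17 > Neuro/T2 14 > Surgery/T2 13 > Cardio/T2 12 > Ortho/T2 9.
Peds T1 at 29: fill all 30 ; 190 left.
Neuro/T1 (27): +90 ; 100 left.
Peds/T2 (22): +20 ; 80 left.
Cardio/T1 (21): +40 ; 40 left.
Surgery T1 at 20: fill all 40 ; 0 left.
Total = 29×30 + 27×90 + 22×20 + 21×40 + 20×40 = 5380.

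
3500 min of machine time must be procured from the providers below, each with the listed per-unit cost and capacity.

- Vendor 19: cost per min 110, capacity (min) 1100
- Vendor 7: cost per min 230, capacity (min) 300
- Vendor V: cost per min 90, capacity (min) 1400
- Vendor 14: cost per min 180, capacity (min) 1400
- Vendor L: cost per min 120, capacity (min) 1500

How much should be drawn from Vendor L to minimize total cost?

Fill from the cheapest provider first.
Take 1400 from Vendor V at 90 ; need 2100 more.
Vendor 19 (110): use full 1100 ; 1000 min to go.
Vendor L at 120: take 1000 of its 1500 ; requirement met.
Vendor 14, Vendor 7: unused.

1000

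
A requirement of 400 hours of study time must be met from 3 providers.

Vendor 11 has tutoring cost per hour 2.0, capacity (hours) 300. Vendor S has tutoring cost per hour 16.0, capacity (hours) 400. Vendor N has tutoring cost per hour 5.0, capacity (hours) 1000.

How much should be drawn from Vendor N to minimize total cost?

Cheapest first:
Vendor 11 (2.0): use full 300 → 100 hours to go.
Vendor N (5.0): take the remaining 100 → done.
Vendor S: unused.

100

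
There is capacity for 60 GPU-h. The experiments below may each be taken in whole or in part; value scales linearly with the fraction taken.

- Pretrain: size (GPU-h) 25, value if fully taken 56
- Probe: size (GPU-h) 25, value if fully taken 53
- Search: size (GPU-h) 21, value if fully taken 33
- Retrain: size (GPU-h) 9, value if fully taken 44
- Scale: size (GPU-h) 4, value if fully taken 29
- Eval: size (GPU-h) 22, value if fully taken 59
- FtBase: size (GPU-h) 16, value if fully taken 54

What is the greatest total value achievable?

Sort by value density: Scale 29/4≈7.25, Retrain 44/9≈4.89, FtBase 54/16≈3.38, Eval 59/22≈2.68, Pretrain 56/25≈2.24, Probe 53/25≈2.12, Search 33/21≈1.57.
Scale: take in full, 4 GPU-h for value 29 → 56 left.
Take all of Retrain (9 GPU-h, value 44) → 47 GPU-h left.
FtBase: take in full, 16 GPU-h for value 54 → 31 left.
Eval: take in full, 22 GPU-h for value 59 → 9 left.
Fill the last 9 GPU-h with part of Pretrain: 9/25 of it earns 20.16.
Total value = 206.16.

206.16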